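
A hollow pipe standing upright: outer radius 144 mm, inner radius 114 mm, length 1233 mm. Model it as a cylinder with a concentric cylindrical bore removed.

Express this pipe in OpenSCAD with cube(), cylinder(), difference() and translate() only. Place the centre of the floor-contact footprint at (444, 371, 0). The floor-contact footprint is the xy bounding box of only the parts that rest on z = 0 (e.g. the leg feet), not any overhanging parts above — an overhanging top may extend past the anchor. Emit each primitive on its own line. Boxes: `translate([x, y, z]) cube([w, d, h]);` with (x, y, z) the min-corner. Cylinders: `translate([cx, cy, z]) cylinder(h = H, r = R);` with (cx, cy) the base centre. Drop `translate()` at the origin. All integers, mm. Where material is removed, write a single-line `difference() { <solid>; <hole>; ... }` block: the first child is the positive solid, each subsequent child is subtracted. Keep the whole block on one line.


difference() { translate([444, 371, 0]) cylinder(h = 1233, r = 144); translate([444, 371, 0]) cylinder(h = 1233, r = 114); }


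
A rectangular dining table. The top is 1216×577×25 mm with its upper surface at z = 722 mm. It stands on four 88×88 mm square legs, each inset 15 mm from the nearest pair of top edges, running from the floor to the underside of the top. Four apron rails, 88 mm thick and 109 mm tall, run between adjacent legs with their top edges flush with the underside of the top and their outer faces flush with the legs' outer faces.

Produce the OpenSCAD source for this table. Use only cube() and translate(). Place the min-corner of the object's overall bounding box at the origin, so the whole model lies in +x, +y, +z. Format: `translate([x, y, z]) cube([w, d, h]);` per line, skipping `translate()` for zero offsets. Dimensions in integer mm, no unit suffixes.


// leg_h = 722 - 25 = 697
// apron z = 697 - 109 = 588
translate([0, 0, 697]) cube([1216, 577, 25]);
translate([15, 15, 0]) cube([88, 88, 697]);
translate([1113, 15, 0]) cube([88, 88, 697]);
translate([15, 474, 0]) cube([88, 88, 697]);
translate([1113, 474, 0]) cube([88, 88, 697]);
translate([103, 15, 588]) cube([1010, 88, 109]);
translate([103, 474, 588]) cube([1010, 88, 109]);
translate([15, 103, 588]) cube([88, 371, 109]);
translate([1113, 103, 588]) cube([88, 371, 109]);


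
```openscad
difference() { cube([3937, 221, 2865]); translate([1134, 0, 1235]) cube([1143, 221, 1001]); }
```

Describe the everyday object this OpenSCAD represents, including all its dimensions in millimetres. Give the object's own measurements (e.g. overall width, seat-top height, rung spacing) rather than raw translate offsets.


A wall 3937 mm long (x), 221 mm thick (y), 2865 mm tall, with a rectangular window opening cut through it. The opening is 1143 mm wide and 1001 mm tall; its sill is at z = 1235 mm and its near (−x) edge is 1134 mm from the wall's −x end. The opening passes through the full wall thickness.


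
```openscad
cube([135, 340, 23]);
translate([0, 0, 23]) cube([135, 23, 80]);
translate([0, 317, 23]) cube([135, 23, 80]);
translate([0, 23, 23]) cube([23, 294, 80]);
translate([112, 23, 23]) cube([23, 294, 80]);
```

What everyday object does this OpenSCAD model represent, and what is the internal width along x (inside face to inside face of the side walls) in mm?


An open box. The internal width is 89 mm.

A 135×340 base slab with four walls standing on it — an open box. The base is 135 mm wide and the walls are 23 mm thick, so the internal width is 135 − 2 × 23 = 89 mm.


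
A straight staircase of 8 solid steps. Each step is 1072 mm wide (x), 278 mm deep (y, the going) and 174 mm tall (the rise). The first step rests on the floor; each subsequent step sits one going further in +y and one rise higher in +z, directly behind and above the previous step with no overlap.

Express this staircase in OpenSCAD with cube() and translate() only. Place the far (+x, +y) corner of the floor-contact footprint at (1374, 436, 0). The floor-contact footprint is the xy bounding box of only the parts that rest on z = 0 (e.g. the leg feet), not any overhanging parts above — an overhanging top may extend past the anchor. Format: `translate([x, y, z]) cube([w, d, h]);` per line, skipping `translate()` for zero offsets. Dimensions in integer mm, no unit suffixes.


translate([302, 158, 0]) cube([1072, 278, 174]);
translate([302, 436, 174]) cube([1072, 278, 174]);
translate([302, 714, 348]) cube([1072, 278, 174]);
translate([302, 992, 522]) cube([1072, 278, 174]);
translate([302, 1270, 696]) cube([1072, 278, 174]);
translate([302, 1548, 870]) cube([1072, 278, 174]);
translate([302, 1826, 1044]) cube([1072, 278, 174]);
translate([302, 2104, 1218]) cube([1072, 278, 174]);


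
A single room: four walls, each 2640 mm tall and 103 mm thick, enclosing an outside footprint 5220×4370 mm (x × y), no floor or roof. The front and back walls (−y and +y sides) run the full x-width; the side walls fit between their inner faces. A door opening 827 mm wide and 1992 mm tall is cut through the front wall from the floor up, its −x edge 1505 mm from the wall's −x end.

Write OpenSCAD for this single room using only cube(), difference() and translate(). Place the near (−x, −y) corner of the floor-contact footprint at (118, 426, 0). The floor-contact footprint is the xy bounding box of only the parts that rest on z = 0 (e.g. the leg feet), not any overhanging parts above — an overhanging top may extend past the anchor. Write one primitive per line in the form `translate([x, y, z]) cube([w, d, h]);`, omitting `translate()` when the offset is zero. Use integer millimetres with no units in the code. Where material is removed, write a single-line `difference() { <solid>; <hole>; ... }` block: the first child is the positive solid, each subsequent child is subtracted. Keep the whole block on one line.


difference() { translate([118, 426, 0]) cube([5220, 103, 2640]); translate([1623, 426, 0]) cube([827, 103, 1992]); }
translate([118, 4693, 0]) cube([5220, 103, 2640]);
translate([118, 529, 0]) cube([103, 4164, 2640]);
translate([5235, 529, 0]) cube([103, 4164, 2640]);


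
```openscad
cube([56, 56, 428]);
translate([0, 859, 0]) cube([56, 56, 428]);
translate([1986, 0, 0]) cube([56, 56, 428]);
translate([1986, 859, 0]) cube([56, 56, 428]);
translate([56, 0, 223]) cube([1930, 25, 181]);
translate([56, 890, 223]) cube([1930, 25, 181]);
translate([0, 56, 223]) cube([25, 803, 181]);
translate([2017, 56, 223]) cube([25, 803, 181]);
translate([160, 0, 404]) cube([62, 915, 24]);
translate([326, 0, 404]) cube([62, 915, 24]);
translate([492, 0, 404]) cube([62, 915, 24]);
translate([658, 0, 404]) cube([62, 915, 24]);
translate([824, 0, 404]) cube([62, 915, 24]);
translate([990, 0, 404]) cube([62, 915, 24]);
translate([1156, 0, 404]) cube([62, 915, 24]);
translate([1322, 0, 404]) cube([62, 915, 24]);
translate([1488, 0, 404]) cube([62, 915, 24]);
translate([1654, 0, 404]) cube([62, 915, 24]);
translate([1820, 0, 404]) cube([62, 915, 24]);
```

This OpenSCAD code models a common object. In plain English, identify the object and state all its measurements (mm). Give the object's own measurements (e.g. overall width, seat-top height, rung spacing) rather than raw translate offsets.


A bed frame 2042 mm long (x) by 915 mm wide (y). Four 56×56 mm corner posts, 428 mm tall, at the corners of the footprint. Four rails of 25 mm thickness and 181 mm height run between adjacent posts with their undersides at z = 223 mm, their outer faces flush with the outside of the frame (the two x-running rails run between the posts' inner faces; the two y-running rails run between the posts' inner faces). 11 slats, each 62 mm wide (x) and 24 mm thick, lie across the top of the two x-running rails, running the full 915 mm width of the frame in y; along x they sit between the end posts with a 104 mm gap after the −x posts and between neighbouring slats and before the +x posts.


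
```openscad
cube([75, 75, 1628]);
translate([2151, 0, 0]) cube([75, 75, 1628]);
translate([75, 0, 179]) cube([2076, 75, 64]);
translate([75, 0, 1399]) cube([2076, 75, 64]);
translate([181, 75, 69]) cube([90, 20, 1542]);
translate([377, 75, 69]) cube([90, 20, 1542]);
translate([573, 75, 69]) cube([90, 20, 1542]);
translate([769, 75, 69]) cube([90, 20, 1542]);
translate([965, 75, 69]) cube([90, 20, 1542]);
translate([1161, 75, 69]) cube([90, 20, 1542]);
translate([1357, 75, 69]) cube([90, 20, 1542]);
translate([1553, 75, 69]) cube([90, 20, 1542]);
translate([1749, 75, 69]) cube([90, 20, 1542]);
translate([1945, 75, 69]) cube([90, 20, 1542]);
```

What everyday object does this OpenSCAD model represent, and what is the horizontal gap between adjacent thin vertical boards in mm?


A fence section. The picket gap is 106 mm.

Two posts, two rails, 10 pickets — a fence section. Span 2076 mm holds 10 pickets of 90 mm with 11 equal gaps: ⌊(2076 − 10·90) / 11⌋ = 106 mm.


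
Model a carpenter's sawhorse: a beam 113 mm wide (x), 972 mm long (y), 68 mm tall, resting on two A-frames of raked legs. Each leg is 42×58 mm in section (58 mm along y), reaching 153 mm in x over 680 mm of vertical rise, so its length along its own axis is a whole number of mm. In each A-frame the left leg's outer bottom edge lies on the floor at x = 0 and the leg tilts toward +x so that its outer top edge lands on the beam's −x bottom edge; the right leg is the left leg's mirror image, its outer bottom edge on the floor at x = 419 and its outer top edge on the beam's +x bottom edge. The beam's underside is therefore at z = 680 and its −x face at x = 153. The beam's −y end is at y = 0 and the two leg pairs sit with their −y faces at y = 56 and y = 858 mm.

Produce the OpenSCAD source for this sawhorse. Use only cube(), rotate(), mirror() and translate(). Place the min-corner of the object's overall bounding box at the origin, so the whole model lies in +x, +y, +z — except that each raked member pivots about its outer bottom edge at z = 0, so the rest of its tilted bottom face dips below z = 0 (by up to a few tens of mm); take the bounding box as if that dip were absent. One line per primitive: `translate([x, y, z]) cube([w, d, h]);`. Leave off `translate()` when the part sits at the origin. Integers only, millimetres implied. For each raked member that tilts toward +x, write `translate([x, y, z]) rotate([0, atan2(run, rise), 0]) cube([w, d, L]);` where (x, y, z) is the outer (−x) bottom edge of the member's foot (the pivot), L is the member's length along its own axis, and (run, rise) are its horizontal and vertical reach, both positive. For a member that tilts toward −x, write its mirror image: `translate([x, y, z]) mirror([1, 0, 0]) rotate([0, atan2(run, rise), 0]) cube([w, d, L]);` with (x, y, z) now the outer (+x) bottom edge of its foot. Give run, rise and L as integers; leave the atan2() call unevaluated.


translate([153, 0, 680]) cube([113, 972, 68]);
translate([0, 56, 0]) rotate([0, atan2(153, 680), 0]) cube([42, 58, 697]);
translate([419, 56, 0]) mirror([1, 0, 0]) rotate([0, atan2(153, 680), 0]) cube([42, 58, 697]);
translate([0, 858, 0]) rotate([0, atan2(153, 680), 0]) cube([42, 58, 697]);
translate([419, 858, 0]) mirror([1, 0, 0]) rotate([0, atan2(153, 680), 0]) cube([42, 58, 697]);


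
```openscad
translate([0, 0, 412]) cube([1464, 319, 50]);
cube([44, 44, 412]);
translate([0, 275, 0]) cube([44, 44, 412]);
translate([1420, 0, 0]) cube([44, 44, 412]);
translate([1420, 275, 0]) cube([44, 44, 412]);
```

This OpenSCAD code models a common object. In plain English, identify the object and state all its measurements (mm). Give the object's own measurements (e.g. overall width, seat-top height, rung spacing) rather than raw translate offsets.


A long wooden bench with a 1464 mm (x) × 319 mm (y) seat, 50 mm thick, its top surface 462 mm above the floor. Four 44 mm square legs at the seat corners, flush with the edges, run from z = 0 to the seat underside.


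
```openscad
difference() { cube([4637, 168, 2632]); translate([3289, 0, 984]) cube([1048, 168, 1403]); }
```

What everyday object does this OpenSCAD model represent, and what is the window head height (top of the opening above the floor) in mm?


A wall with a window opening. The window head height is 2387 mm.

A wall with a rectangular opening subtracted — a window. Sill at z = 984, opening 1403 mm tall, so the head is at 984 + 1403 = 2387 mm.


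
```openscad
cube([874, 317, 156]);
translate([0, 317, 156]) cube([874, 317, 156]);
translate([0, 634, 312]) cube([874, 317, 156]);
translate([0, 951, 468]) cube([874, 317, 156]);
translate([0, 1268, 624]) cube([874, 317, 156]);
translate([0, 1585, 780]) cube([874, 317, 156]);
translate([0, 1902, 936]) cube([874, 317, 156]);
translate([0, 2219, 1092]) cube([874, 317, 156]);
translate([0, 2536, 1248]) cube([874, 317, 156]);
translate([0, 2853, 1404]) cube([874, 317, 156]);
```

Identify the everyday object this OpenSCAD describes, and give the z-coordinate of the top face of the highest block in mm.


A staircase. The total rise is 1560 mm.

10 identical blocks, each offset up and back from the previous — a staircase. Each step is 156 mm tall and there are 10 of them, so the total rise is 10 × 156 = 1560 mm.


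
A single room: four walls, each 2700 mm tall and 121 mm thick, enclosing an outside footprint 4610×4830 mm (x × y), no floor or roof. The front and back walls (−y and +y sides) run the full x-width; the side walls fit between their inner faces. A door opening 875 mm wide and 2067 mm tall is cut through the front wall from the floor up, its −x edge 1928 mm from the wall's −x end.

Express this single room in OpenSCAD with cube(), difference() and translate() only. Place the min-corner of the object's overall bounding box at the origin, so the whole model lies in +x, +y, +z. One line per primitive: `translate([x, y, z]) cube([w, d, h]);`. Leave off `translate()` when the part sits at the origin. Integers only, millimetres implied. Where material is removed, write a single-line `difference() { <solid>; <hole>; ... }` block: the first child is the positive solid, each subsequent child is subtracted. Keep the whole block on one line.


difference() { cube([4610, 121, 2700]); translate([1928, 0, 0]) cube([875, 121, 2067]); }
translate([0, 4709, 0]) cube([4610, 121, 2700]);
translate([0, 121, 0]) cube([121, 4588, 2700]);
translate([4489, 121, 0]) cube([121, 4588, 2700]);


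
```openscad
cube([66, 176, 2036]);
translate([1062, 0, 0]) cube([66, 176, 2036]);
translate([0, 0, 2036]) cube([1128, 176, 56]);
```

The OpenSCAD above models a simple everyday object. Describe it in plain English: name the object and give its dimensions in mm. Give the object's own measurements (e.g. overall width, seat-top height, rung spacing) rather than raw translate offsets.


A door frame. The clear opening is 996 mm wide and 2036 mm high. Two 66 mm wide jambs, 176 mm deep, stand either side of the opening from the floor to the top of the opening. A 56 mm thick head sits across the top of both jambs, spanning the full outside width of the frame.


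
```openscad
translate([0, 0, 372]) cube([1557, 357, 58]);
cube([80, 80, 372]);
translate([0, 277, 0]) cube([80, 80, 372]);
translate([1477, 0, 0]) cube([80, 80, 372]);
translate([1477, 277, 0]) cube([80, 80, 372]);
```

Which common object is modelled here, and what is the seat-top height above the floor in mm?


A bench. The seat-top height is 430 mm.

A long slab on four corner posts — a bench. The slab sits at z = 372 with thickness 58, so the top is 372 + 58 = 430 mm.


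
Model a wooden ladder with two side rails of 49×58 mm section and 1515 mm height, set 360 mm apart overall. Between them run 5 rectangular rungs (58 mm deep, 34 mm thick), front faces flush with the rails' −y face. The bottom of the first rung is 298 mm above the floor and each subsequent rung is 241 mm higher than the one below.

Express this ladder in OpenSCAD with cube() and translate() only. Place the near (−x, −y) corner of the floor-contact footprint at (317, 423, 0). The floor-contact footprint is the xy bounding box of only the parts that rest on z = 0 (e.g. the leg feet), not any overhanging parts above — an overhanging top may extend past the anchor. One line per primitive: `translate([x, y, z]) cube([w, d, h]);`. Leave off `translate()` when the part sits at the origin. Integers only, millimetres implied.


translate([317, 423, 0]) cube([49, 58, 1515]);
translate([628, 423, 0]) cube([49, 58, 1515]);
translate([366, 423, 298]) cube([262, 58, 34]);
translate([366, 423, 539]) cube([262, 58, 34]);
translate([366, 423, 780]) cube([262, 58, 34]);
translate([366, 423, 1021]) cube([262, 58, 34]);
translate([366, 423, 1262]) cube([262, 58, 34]);


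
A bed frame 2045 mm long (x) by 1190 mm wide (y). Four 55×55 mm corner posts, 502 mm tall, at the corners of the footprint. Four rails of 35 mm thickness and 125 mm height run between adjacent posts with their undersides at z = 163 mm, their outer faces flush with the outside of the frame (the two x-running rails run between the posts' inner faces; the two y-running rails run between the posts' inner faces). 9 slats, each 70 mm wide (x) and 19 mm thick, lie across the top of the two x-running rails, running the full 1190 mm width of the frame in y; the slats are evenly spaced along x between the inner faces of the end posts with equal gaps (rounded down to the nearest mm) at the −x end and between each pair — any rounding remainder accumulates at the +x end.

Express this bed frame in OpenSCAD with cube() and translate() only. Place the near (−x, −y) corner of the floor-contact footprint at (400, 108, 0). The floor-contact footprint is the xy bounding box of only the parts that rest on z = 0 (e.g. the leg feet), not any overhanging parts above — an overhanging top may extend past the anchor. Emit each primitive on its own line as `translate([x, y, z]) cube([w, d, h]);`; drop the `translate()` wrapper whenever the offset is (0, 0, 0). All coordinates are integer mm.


translate([400, 108, 0]) cube([55, 55, 502]);
translate([400, 1243, 0]) cube([55, 55, 502]);
translate([2390, 108, 0]) cube([55, 55, 502]);
translate([2390, 1243, 0]) cube([55, 55, 502]);
translate([455, 108, 163]) cube([1935, 35, 125]);
translate([455, 1263, 163]) cube([1935, 35, 125]);
translate([400, 163, 163]) cube([35, 1080, 125]);
translate([2410, 163, 163]) cube([35, 1080, 125]);
translate([585, 108, 288]) cube([70, 1190, 19]);
translate([785, 108, 288]) cube([70, 1190, 19]);
translate([985, 108, 288]) cube([70, 1190, 19]);
translate([1185, 108, 288]) cube([70, 1190, 19]);
translate([1385, 108, 288]) cube([70, 1190, 19]);
translate([1585, 108, 288]) cube([70, 1190, 19]);
translate([1785, 108, 288]) cube([70, 1190, 19]);
translate([1985, 108, 288]) cube([70, 1190, 19]);
translate([2185, 108, 288]) cube([70, 1190, 19]);


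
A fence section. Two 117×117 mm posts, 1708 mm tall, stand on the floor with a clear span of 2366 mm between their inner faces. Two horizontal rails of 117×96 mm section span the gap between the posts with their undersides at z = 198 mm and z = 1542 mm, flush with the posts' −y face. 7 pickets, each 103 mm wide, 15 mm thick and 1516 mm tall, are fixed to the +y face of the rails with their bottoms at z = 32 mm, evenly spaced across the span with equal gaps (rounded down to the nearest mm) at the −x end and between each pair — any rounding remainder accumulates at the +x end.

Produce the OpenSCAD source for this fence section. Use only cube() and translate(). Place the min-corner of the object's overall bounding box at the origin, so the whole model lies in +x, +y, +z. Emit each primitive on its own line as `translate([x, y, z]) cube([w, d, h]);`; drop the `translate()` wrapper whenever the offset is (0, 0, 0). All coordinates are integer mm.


cube([117, 117, 1708]);
translate([2483, 0, 0]) cube([117, 117, 1708]);
translate([117, 0, 198]) cube([2366, 117, 96]);
translate([117, 0, 1542]) cube([2366, 117, 96]);
translate([322, 117, 32]) cube([103, 15, 1516]);
translate([630, 117, 32]) cube([103, 15, 1516]);
translate([938, 117, 32]) cube([103, 15, 1516]);
translate([1246, 117, 32]) cube([103, 15, 1516]);
translate([1554, 117, 32]) cube([103, 15, 1516]);
translate([1862, 117, 32]) cube([103, 15, 1516]);
translate([2170, 117, 32]) cube([103, 15, 1516]);


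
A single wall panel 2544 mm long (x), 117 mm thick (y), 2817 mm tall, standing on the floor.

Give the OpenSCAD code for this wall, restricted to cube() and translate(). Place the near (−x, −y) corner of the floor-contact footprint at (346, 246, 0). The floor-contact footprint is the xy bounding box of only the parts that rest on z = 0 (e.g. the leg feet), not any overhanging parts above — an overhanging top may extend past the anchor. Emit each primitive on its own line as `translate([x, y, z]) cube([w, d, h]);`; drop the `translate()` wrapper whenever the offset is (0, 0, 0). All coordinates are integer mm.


translate([346, 246, 0]) cube([2544, 117, 2817]);


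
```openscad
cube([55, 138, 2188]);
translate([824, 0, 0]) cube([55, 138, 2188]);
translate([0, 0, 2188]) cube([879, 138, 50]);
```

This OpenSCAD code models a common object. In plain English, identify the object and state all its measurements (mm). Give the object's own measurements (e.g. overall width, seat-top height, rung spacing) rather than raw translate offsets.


A door frame. The clear opening is 769 mm wide and 2188 mm high. Two 55 mm wide jambs, 138 mm deep, stand either side of the opening from the floor to the top of the opening. A 50 mm thick head sits across the top of both jambs, spanning the full outside width of the frame.


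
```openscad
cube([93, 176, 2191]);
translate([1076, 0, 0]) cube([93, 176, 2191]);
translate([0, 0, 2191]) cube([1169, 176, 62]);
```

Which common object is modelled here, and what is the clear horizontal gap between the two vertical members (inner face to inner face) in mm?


A door frame. The clear opening width is 983 mm.

Two 2191 mm tall posts with a header on top — a door frame. The left jamb is 93 mm wide at x = 0; the right jamb starts at x = 1076. The clear opening is 1076 − 93 = 983 mm.


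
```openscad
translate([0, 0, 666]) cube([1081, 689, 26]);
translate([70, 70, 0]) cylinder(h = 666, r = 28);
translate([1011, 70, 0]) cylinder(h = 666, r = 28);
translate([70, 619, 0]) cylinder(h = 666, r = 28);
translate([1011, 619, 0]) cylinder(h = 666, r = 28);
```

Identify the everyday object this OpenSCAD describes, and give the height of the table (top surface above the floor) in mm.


A table. The table height is 692 mm.

A 1081×689×26 slab sits at z = 666 on four Ø56 mm round legs — a table. The top surface is at 666 + 26 = 692 mm.


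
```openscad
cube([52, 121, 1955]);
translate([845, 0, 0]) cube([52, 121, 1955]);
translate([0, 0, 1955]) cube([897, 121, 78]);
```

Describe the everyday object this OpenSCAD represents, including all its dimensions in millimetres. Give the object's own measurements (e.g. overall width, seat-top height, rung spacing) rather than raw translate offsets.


A door frame. The clear opening is 793 mm wide and 1955 mm high. Two 52 mm wide jambs, 121 mm deep, stand either side of the opening from the floor to the top of the opening. A 78 mm thick head sits across the top of both jambs, spanning the full outside width of the frame.


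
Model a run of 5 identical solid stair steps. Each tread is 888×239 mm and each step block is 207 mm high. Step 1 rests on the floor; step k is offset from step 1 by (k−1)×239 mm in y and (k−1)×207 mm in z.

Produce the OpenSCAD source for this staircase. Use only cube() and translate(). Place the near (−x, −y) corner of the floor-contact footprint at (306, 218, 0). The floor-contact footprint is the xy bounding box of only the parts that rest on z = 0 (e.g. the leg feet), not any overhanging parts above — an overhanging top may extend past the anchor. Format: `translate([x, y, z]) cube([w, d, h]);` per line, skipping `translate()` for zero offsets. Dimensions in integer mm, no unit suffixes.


translate([306, 218, 0]) cube([888, 239, 207]);
translate([306, 457, 207]) cube([888, 239, 207]);
translate([306, 696, 414]) cube([888, 239, 207]);
translate([306, 935, 621]) cube([888, 239, 207]);
translate([306, 1174, 828]) cube([888, 239, 207]);


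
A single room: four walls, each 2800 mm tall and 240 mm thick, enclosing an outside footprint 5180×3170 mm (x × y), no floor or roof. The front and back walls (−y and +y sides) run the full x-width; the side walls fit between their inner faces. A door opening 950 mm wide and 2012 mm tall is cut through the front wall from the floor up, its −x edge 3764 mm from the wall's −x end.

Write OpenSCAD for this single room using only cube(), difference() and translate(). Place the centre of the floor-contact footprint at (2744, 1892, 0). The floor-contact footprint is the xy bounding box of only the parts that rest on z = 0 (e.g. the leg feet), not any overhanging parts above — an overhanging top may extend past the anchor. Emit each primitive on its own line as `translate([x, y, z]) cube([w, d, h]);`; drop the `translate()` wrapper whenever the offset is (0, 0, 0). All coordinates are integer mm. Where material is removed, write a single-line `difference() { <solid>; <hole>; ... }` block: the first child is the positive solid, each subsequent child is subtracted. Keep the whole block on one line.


difference() { translate([154, 307, 0]) cube([5180, 240, 2800]); translate([3918, 307, 0]) cube([950, 240, 2012]); }
translate([154, 3237, 0]) cube([5180, 240, 2800]);
translate([154, 547, 0]) cube([240, 2690, 2800]);
translate([5094, 547, 0]) cube([240, 2690, 2800]);


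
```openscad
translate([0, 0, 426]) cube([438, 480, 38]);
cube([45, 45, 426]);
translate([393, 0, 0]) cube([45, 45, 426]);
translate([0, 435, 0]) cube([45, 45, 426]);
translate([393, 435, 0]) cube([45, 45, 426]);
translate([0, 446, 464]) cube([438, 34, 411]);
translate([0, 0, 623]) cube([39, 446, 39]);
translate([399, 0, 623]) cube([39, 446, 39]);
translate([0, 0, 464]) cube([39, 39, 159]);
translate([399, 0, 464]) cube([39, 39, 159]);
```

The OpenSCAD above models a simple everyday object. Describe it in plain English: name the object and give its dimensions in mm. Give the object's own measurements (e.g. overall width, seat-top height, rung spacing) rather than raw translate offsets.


A chair. The seat is a 438×480×38 mm slab with its top at z = 464 mm, on four 45×45 mm corner legs (flush with the seat edges, standing on z = 0). A flat backrest 34 mm thick, 411 mm tall, spans the full seat width and rises from the seat top along its +y edge, rear face flush with the rear of the seat. Two armrests of 39×39 mm section run along each side from the seat's front edge to the front of the backrest, top faces 198 mm above the seat top and outer faces flush with the seat's x-edges; a 39×39 mm post under the front of each armrest stands on the seat at the front corner.


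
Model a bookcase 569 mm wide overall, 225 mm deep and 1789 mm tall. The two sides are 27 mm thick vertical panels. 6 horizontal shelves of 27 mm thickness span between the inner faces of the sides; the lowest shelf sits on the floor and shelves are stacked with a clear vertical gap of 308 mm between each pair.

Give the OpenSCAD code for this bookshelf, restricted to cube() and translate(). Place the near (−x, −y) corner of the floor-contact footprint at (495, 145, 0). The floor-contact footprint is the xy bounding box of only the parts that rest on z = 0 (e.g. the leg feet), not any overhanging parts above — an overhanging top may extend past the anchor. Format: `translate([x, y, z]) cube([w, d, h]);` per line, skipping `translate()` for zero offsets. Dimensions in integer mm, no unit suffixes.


translate([495, 145, 0]) cube([27, 225, 1789]);
translate([1037, 145, 0]) cube([27, 225, 1789]);
translate([522, 145, 0]) cube([515, 225, 27]);
translate([522, 145, 335]) cube([515, 225, 27]);
translate([522, 145, 670]) cube([515, 225, 27]);
translate([522, 145, 1005]) cube([515, 225, 27]);
translate([522, 145, 1340]) cube([515, 225, 27]);
translate([522, 145, 1675]) cube([515, 225, 27]);


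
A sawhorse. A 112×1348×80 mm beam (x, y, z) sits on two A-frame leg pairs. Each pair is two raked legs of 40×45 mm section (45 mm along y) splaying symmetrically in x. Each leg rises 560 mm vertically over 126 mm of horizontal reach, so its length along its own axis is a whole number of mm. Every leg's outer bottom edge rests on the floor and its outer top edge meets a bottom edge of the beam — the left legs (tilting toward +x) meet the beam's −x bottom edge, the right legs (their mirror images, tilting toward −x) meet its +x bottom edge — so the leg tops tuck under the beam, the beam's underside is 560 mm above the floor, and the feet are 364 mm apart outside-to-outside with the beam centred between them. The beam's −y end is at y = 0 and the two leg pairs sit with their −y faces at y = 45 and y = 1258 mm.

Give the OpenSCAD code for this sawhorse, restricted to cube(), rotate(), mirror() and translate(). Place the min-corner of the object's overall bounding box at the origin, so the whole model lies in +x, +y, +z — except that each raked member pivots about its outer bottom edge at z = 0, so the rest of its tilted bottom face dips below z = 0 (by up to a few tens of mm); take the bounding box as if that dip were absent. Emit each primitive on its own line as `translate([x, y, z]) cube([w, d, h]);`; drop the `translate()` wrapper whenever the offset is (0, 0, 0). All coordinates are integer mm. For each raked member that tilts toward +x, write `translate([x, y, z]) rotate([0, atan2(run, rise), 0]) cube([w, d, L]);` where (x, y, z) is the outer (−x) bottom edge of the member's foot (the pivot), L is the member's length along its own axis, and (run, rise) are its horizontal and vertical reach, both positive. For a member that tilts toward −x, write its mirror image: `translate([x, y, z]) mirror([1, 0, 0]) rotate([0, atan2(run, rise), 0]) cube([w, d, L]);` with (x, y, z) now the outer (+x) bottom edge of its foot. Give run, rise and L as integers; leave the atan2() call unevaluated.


translate([126, 0, 560]) cube([112, 1348, 80]);
translate([0, 45, 0]) rotate([0, atan2(126, 560), 0]) cube([40, 45, 574]);
translate([364, 45, 0]) mirror([1, 0, 0]) rotate([0, atan2(126, 560), 0]) cube([40, 45, 574]);
translate([0, 1258, 0]) rotate([0, atan2(126, 560), 0]) cube([40, 45, 574]);
translate([364, 1258, 0]) mirror([1, 0, 0]) rotate([0, atan2(126, 560), 0]) cube([40, 45, 574]);


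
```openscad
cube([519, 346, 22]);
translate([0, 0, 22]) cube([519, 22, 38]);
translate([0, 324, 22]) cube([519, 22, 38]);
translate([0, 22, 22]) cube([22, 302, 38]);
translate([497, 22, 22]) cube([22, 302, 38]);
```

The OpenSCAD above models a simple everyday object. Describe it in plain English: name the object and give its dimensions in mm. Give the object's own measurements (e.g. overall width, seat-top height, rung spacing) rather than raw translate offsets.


An open-topped rectangular box: outside dimensions 519×346×60 mm, with a uniform wall and base thickness of 22 mm. The base is a full 519×346 slab on the floor; four walls sit on top of the base. The front and back walls (the −y and +y sides) span the full width; the two side walls fit between them.


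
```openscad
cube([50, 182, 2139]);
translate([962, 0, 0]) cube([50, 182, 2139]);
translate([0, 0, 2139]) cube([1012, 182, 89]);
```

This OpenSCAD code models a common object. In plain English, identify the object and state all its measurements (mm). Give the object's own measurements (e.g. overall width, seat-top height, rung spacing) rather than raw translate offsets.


A door frame. The clear opening is 912 mm wide and 2139 mm high. Two 50 mm wide jambs, 182 mm deep, stand either side of the opening from the floor to the top of the opening. A 89 mm thick head sits across the top of both jambs, spanning the full outside width of the frame.


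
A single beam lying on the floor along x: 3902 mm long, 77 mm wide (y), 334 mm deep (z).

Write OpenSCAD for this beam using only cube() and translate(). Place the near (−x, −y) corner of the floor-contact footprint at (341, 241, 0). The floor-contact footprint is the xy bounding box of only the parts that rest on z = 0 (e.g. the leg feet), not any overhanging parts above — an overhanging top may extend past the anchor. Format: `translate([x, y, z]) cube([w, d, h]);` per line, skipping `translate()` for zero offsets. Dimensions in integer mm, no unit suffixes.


translate([341, 241, 0]) cube([3902, 77, 334]);


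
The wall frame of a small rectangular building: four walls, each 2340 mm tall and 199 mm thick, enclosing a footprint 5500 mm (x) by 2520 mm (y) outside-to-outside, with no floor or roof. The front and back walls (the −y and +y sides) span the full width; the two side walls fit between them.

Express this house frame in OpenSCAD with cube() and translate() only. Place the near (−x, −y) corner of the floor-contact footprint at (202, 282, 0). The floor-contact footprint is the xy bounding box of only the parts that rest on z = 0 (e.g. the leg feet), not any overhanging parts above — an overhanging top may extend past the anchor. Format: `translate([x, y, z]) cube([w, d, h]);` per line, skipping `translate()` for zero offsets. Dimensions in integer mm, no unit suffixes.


translate([202, 282, 0]) cube([5500, 199, 2340]);
translate([202, 2603, 0]) cube([5500, 199, 2340]);
translate([202, 481, 0]) cube([199, 2122, 2340]);
translate([5503, 481, 0]) cube([199, 2122, 2340]);


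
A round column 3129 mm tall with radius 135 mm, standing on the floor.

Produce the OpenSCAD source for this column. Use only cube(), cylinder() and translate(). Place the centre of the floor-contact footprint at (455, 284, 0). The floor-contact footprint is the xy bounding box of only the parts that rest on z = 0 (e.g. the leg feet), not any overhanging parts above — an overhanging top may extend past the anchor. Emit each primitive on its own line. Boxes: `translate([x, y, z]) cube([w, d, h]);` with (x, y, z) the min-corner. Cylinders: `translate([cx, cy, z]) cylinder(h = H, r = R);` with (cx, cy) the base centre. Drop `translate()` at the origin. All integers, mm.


translate([455, 284, 0]) cylinder(h = 3129, r = 135);


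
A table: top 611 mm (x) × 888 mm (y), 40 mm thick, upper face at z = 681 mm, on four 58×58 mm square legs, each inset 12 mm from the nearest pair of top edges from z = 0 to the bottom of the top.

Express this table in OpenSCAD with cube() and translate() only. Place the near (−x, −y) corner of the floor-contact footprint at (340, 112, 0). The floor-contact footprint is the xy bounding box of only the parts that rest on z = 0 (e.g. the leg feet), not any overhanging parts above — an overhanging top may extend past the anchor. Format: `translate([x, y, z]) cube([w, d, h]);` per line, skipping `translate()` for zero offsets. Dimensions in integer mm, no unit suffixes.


// leg_h = 681 - 40 = 641
translate([328, 100, 641]) cube([611, 888, 40]);
translate([340, 112, 0]) cube([58, 58, 641]);
translate([869, 112, 0]) cube([58, 58, 641]);
translate([340, 918, 0]) cube([58, 58, 641]);
translate([869, 918, 0]) cube([58, 58, 641]);


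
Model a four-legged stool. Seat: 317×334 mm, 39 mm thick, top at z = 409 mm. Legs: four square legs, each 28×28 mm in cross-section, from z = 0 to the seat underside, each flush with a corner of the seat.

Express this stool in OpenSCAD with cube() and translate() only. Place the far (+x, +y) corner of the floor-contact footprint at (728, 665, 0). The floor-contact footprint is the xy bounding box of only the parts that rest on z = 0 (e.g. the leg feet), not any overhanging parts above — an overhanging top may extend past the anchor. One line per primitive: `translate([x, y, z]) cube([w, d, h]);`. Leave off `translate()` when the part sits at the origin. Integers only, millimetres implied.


translate([411, 331, 370]) cube([317, 334, 39]);
translate([411, 331, 0]) cube([28, 28, 370]);
translate([700, 331, 0]) cube([28, 28, 370]);
translate([411, 637, 0]) cube([28, 28, 370]);
translate([700, 637, 0]) cube([28, 28, 370]);


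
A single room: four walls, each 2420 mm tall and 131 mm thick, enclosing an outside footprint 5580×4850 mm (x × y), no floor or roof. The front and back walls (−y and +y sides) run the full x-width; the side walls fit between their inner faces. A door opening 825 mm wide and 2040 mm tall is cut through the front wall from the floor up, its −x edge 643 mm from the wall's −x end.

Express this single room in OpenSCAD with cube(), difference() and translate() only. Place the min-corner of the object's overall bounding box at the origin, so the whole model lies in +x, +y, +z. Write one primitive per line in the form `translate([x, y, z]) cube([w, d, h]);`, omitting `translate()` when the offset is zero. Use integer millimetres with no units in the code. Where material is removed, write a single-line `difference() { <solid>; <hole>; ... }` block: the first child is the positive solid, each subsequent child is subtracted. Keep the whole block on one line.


difference() { cube([5580, 131, 2420]); translate([643, 0, 0]) cube([825, 131, 2040]); }
translate([0, 4719, 0]) cube([5580, 131, 2420]);
translate([0, 131, 0]) cube([131, 4588, 2420]);
translate([5449, 131, 0]) cube([131, 4588, 2420]);


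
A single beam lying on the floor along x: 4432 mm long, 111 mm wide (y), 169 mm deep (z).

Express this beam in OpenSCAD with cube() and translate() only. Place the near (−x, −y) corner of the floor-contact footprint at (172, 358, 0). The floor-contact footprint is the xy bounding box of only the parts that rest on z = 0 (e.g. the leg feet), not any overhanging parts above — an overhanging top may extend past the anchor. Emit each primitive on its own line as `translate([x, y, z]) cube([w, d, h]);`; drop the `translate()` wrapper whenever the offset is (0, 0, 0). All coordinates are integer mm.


translate([172, 358, 0]) cube([4432, 111, 169]);


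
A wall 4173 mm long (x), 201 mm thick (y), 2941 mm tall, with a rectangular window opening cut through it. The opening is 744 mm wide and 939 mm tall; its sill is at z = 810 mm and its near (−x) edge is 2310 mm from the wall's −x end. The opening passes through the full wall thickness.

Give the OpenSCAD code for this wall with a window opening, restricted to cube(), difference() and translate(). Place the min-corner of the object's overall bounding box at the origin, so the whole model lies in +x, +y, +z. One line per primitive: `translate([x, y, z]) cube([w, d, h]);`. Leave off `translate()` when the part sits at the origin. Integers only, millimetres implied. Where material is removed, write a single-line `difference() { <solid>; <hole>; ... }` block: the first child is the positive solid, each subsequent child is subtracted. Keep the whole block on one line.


difference() { cube([4173, 201, 2941]); translate([2310, 0, 810]) cube([744, 201, 939]); }


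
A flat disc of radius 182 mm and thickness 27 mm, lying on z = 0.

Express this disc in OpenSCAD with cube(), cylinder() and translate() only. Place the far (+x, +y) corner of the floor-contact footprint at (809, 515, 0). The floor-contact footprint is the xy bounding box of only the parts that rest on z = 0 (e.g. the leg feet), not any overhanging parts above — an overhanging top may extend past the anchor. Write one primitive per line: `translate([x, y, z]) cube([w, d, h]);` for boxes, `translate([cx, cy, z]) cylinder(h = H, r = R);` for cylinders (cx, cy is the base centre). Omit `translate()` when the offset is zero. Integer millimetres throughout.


translate([627, 333, 0]) cylinder(h = 27, r = 182);


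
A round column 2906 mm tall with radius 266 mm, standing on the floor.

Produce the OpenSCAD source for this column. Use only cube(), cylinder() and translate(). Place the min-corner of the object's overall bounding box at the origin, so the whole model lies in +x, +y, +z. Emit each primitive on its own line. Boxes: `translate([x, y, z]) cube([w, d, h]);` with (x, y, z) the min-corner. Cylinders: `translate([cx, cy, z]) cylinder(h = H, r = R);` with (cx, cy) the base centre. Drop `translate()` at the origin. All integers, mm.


translate([266, 266, 0]) cylinder(h = 2906, r = 266);
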